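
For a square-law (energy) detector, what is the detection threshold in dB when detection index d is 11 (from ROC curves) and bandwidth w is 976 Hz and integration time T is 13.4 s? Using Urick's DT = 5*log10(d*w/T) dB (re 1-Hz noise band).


14.52 dB


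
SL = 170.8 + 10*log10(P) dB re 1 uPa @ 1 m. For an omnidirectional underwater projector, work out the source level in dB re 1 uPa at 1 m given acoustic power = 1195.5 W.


201.58 dB


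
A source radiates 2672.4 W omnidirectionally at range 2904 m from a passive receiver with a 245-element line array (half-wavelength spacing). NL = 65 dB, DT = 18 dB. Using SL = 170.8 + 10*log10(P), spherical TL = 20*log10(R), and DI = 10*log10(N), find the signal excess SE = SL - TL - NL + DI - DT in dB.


Step 1: SL = 170.8 + 10*log10(2672.4) = 205.07 dB
Step 2: TL = 20*log10(2904) = 69.26 dB
Step 3: DI = 10*log10(245) = 23.89 dB
Step 4: SE = SL - TL - NL + DI - DT = 205.07 - 69.26 - 65 + 23.89 - 18 = 76.7

76.7 dB


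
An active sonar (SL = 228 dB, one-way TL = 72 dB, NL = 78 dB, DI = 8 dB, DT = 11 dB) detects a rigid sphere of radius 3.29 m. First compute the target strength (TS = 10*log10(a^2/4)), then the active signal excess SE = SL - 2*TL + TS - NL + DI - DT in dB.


Step 1: TS = 10*log10(3.29^2/4) = 4.32 dB
Step 2: SE = SL - 2*TL + TS - NL + DI - DT = 228 - 2*72 + (4.32) - 78 + 8 - 11 = 7.32

7.32 dB


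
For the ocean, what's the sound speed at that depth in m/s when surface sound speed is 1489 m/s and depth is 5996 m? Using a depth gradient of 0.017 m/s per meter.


c = 1489 + 0.017 * 5996 = 1590.932

1590.932 m/s


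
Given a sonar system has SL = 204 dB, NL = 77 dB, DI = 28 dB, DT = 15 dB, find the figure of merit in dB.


FOM = SL - NL + DI - DT = 204 - 77 + 28 - 15 = 140

140 dB


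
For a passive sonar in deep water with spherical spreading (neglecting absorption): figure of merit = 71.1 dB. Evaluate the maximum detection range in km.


3.59 km


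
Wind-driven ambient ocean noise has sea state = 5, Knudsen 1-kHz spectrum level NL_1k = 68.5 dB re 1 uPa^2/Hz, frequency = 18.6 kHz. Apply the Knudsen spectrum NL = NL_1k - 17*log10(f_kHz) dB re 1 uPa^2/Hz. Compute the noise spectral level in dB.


46.92 dB


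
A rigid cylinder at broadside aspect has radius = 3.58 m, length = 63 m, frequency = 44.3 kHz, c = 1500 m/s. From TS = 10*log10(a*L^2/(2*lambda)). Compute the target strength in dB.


lambda = 1500/44300 = 0.03386 m
TS = 10*log10(3.58*63^2/(2*0.03386)) = 53.22

53.22 dB


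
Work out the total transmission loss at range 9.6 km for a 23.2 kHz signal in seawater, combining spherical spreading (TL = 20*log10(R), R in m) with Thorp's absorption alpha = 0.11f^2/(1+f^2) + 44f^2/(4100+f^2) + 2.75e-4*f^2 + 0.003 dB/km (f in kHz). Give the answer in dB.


Step 1 (Thorp): alpha = 0.11*538.24/(1+538.24) + 44*538.24/(4100+538.24) + 2.75e-4*538.24 + 0.003 = 5.3667 dB/km
Step 2: TL_spread = 20*log10(9600) = 79.65 dB
Step 3: TL_abs = alpha*R = 5.3667 * 9.6 = 51.52 dB
Step 4: TL_total = 79.65 + 51.52 = 131.17

131.17 dB


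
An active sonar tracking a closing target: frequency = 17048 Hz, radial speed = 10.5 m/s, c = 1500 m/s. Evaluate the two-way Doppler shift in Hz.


fd = 2*f*v/c = 2 * 17048 * 10.5 / 1500 = 238.67

238.67 Hz


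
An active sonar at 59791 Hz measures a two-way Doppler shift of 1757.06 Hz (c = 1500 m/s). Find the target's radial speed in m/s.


22.04 m/s


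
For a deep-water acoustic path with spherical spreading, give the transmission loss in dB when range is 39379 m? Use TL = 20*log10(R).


TL = 20*log10(39379) = 91.91

91.91 dB


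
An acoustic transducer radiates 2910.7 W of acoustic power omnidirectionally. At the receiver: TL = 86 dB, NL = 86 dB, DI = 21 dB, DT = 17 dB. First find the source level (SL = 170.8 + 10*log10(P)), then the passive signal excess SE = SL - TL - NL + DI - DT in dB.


Step 1: SL = 170.8 + 10*log10(2910.7) = 205.44 dB
Step 2: SE = SL - TL - NL + DI - DT = 205.44 - 86 - 86 + 21 - 17 = 37.44

37.44 dB


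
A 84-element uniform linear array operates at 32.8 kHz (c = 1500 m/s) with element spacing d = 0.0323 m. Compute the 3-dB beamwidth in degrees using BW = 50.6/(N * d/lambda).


Step 1: lambda = 1500/32800 = 0.04573 m
Step 2: d/lambda = 0.0323/0.04573 = 0.7063
Step 3: BW = 50.6/(N * d/lambda) = 50.6/(84 * 0.7063) = 0.85

0.85 deg


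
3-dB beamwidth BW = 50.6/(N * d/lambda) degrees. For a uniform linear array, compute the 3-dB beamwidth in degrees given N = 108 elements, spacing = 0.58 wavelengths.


0.81 deg


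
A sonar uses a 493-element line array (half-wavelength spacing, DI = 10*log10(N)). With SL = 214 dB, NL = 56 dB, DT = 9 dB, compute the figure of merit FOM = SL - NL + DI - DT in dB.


175.93 dB


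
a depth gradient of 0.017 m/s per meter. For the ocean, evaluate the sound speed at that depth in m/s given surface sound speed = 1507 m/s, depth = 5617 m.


c = 1507 + 0.017 * 5617 = 1602.489

1602.489 m/s


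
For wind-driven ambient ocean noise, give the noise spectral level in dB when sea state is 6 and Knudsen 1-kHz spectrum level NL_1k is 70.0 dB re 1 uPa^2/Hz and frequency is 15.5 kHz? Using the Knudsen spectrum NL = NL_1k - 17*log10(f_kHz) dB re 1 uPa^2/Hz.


NL = NL_1k - 17*log10(f_kHz) = 70.0 - 17*log10(15.5) = 70.0 - (20.24) = 49.76

49.76 dB


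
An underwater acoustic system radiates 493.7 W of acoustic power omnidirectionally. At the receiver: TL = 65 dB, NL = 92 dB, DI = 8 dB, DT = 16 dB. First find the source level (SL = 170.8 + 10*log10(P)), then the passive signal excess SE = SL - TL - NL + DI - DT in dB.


Step 1: SL = 170.8 + 10*log10(493.7) = 197.73 dB
Step 2: SE = SL - TL - NL + DI - DT = 197.73 - 65 - 92 + 8 - 16 = 32.73

32.73 dB


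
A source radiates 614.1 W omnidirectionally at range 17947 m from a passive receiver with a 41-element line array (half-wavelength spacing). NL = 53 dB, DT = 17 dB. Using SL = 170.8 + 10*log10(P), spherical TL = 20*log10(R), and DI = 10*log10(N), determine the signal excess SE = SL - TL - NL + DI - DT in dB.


Step 1: SL = 170.8 + 10*log10(614.1) = 198.68 dB
Step 2: TL = 20*log10(17947) = 85.08 dB
Step 3: DI = 10*log10(41) = 16.13 dB
Step 4: SE = SL - TL - NL + DI - DT = 198.68 - 85.08 - 53 + 16.13 - 17 = 59.73

59.73 dB


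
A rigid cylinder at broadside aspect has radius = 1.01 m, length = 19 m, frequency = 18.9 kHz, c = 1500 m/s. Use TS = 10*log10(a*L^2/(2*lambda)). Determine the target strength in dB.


lambda = 1500/18900 = 0.07937 m
TS = 10*log10(1.01*19^2/(2*0.07937)) = 33.61

33.61 dB


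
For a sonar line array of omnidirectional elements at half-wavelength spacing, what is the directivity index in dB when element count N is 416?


DI = 10*log10(416) = 26.19

26.19 dB


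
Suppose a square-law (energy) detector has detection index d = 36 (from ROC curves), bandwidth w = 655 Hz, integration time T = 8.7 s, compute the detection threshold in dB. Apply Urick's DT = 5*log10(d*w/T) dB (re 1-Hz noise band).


DT = 5*log10(d*w/T) = 5*log10(36 * 655 / 8.7) = 5*log10(2710.34) = 17.17

17.17 dB


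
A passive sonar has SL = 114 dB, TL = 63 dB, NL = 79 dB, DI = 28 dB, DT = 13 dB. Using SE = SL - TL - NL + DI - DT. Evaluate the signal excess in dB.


SE = SL - TL - NL + DI - DT = 114 - 63 - 79 + 28 - 13 = -13

-13 dB


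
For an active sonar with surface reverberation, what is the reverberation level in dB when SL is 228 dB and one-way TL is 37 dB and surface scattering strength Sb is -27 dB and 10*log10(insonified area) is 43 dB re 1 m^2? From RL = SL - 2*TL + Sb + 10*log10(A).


RL = SL - 2*TL + Sb + 10*log10(A) = 228 - 2*37 + (-27) + 43 = 170

170 dB


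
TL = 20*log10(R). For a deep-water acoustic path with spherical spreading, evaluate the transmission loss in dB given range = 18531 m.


TL = 20*log10(18531) = 85.36

85.36 dB


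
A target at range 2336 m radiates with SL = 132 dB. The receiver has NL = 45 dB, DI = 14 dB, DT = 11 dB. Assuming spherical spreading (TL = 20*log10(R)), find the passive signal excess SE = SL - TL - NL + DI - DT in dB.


Step 1: TL = 20*log10(2336) = 67.37 dB
Step 2: SE = 132 - 67.37 - 45 + 14 - 11 = 22.63

22.63 dB


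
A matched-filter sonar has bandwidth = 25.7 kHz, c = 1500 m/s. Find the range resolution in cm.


dR = c/(2*BW) = 1500 / (2 * 25.7e3) = 0.0292 m = 2.92 cm

2.92 cm


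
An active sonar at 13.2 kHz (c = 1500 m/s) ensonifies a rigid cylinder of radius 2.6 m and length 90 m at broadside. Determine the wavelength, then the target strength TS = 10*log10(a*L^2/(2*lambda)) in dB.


Step 1: lambda = c/f = 1500/13200 = 0.11364 m
Step 2: TS = 10*log10(a*L^2/(2*lambda)) = 10*log10(2.6*90^2/(2*0.11364)) = 49.67

49.67 dB


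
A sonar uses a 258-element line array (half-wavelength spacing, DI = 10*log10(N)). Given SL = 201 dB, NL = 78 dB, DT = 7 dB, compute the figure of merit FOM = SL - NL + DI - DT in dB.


140.12 dB


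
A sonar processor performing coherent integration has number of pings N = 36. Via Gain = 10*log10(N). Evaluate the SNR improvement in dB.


Gain = 10*log10(36) = 15.56

15.56 dB


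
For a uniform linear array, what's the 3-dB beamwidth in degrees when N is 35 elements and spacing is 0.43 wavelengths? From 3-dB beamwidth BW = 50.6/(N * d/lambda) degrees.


3.36 deg


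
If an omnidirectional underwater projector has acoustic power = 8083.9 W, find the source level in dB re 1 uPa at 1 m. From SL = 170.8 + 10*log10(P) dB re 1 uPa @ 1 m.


209.88 dB


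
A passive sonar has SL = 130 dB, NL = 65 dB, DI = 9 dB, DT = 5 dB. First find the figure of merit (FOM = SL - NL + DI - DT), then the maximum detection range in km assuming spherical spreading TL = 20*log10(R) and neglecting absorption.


Step 1: FOM = SL - NL + DI - DT = 130 - 65 + 9 - 5 = 69 dB
Step 2: at max range FOM = TL = 20*log10(R), so R = 10^(69/20) = 2818.38 m = 2.82 km

2.82 km


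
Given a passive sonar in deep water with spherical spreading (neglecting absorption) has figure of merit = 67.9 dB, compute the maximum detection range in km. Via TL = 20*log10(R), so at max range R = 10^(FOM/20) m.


2.48 km


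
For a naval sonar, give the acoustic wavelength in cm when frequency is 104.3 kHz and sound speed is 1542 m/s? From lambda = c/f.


lambda = c/f = 1542 / 104300 = 0.0148 m = 1.48 cm

1.48 cm


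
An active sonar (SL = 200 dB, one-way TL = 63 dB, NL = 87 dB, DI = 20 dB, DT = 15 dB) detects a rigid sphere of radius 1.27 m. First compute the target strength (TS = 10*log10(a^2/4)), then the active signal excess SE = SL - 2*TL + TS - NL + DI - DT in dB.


Step 1: TS = 10*log10(1.27^2/4) = -3.94 dB
Step 2: SE = SL - 2*TL + TS - NL + DI - DT = 200 - 2*63 + (-3.94) - 87 + 20 - 15 = -11.94

-11.94 dB


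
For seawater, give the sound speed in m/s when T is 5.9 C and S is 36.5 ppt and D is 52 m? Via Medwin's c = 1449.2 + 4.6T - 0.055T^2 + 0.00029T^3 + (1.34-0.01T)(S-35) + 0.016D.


c = 1449.2 + 4.6*5.9 - 0.055*5.9^2 + 0.00029*5.9^3 + (1.34 - 0.01*5.9)*(36.5 - 35) + 0.016*52 = 1477.24

1477.24 m/s


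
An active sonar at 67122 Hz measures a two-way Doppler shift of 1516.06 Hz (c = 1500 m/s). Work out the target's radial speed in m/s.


From fd = 2*f*v/c, v = c*fd/(2*f) = 1500 * 1516.06 / (2*67122) = 16.94

16.94 m/s


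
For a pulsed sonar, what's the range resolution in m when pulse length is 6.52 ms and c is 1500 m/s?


dR = c*tau/2 = 1500 * 6.52e-3 / 2 = 4.89

4.89 m


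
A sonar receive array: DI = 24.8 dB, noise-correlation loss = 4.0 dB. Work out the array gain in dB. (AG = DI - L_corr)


AG = DI - L_corr = 24.8 - 4.0 = 20.8

20.8 dB


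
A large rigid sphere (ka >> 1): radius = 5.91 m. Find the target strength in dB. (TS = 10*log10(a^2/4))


TS = 10*log10(5.91^2 / 4) = 10*log10(8.732025) = 9.41

9.41 dB


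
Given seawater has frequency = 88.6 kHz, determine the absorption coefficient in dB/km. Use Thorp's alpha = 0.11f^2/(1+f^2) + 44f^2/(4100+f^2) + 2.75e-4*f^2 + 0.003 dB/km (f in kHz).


31.175 dB/km


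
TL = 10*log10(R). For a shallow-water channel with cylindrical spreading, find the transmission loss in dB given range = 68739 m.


48.37 dB


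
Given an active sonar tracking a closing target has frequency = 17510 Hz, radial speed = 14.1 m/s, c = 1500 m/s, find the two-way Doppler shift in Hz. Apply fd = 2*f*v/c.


329.19 Hz


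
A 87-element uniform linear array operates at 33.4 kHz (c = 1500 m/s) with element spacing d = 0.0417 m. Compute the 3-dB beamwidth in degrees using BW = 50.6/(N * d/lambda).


0.63 deg


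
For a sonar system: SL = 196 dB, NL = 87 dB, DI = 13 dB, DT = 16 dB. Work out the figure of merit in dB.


106 dB


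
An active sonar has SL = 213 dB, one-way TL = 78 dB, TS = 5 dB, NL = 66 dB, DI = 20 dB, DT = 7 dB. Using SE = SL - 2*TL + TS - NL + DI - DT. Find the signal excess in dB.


SE = SL - 2*TL + TS - NL + DI - DT = 213 - 2*78 + (5) - 66 + 20 - 7 = 9

9 dB


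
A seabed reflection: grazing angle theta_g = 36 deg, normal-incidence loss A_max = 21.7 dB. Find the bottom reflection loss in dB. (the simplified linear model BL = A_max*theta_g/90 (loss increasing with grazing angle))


BL = A_max * theta_g / 90 = 21.7 * 36 / 90 = 8.68

8.68 dB


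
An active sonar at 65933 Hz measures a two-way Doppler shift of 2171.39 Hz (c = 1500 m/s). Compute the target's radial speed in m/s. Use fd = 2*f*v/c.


From fd = 2*f*v/c, v = c*fd/(2*f) = 1500 * 2171.39 / (2*65933) = 24.7

24.7 m/s


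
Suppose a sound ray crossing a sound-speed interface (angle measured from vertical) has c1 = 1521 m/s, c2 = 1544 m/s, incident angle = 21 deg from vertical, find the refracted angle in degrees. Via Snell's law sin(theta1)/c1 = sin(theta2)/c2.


21.33 deg


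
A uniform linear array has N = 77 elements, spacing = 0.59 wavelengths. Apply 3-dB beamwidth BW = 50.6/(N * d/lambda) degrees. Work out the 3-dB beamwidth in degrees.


BW = 50.6 / (77 * 0.59) = 50.6 / 45.43 = 1.11

1.11 deg


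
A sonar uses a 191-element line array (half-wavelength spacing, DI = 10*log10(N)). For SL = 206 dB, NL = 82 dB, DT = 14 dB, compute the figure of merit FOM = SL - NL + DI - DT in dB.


Step 1: DI = 10*log10(191) = 22.81 dB
Step 2: FOM = SL - NL + DI - DT = 206 - 82 + 22.81 - 14 = 132.81

132.81 dB


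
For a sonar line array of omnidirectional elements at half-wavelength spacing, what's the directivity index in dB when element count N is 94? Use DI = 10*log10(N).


DI = 10*log10(94) = 19.73

19.73 dB


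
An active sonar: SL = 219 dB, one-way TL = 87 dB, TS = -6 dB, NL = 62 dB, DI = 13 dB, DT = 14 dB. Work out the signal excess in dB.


-24 dB


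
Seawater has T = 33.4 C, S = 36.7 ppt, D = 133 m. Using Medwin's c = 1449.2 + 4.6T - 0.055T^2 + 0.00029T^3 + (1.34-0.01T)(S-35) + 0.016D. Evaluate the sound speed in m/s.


c = 1449.2 + 4.6*33.4 - 0.055*33.4^2 + 0.00029*33.4^3 + (1.34 - 0.01*33.4)*(36.7 - 35) + 0.016*133 = 1556.13

1556.13 m/s


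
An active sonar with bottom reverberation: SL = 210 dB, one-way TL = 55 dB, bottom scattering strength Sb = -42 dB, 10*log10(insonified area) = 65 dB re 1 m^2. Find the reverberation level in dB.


123 dB


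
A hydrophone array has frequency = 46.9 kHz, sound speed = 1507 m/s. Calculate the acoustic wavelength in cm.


3.21 cm


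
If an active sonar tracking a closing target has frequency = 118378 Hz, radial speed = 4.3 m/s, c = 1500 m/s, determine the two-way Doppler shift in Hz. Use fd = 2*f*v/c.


fd = 2*f*v/c = 2 * 118378 * 4.3 / 1500 = 678.7

678.7 Hz


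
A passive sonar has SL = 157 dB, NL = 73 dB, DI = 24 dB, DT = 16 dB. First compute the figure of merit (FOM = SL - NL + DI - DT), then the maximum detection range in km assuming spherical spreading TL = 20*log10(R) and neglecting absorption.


Step 1: FOM = SL - NL + DI - DT = 157 - 73 + 24 - 16 = 92 dB
Step 2: at max range FOM = TL = 20*log10(R), so R = 10^(92/20) = 39810.72 m = 39.81 km

39.81 km


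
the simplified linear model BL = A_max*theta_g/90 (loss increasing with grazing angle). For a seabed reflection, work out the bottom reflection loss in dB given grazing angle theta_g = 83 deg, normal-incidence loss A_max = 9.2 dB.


BL = A_max * theta_g / 90 = 9.2 * 83 / 90 = 8.48

8.48 dB


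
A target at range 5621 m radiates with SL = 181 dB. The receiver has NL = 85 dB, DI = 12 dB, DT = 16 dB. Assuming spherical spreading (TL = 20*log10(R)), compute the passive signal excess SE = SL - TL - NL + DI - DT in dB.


Step 1: TL = 20*log10(5621) = 75.0 dB
Step 2: SE = 181 - 75.0 - 85 + 12 - 16 = 17.0

17.0 dB


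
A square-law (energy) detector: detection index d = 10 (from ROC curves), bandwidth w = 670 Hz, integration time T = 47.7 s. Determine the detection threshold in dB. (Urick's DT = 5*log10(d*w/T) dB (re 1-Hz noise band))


DT = 5*log10(d*w/T) = 5*log10(10 * 670 / 47.7) = 5*log10(140.46) = 10.74

10.74 dB


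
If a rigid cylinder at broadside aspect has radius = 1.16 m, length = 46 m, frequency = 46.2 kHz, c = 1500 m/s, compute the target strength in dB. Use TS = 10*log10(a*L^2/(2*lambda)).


lambda = 1500/46200 = 0.03247 m
TS = 10*log10(1.16*46^2/(2*0.03247)) = 45.77

45.77 dB


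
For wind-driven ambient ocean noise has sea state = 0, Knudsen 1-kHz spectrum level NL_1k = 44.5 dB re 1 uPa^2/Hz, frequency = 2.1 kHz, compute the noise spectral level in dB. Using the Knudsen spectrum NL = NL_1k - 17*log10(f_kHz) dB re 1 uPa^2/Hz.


NL = NL_1k - 17*log10(f_kHz) = 44.5 - 17*log10(2.1) = 44.5 - (5.48) = 39.02

39.02 dB


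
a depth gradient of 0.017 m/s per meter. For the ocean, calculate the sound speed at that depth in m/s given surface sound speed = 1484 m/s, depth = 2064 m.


1519.088 m/s


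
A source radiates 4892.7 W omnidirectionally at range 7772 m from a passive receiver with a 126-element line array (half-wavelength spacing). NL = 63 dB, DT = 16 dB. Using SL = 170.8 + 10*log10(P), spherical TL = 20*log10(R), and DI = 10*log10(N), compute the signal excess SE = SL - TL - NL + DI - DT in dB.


Step 1: SL = 170.8 + 10*log10(4892.7) = 207.7 dB
Step 2: TL = 20*log10(7772) = 77.81 dB
Step 3: DI = 10*log10(126) = 21.0 dB
Step 4: SE = SL - TL - NL + DI - DT = 207.7 - 77.81 - 63 + 21.0 - 16 = 71.89

71.89 dB


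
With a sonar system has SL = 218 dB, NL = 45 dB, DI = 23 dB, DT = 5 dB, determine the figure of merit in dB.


191 dB


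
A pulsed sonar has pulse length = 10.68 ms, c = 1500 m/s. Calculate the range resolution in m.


8.01 m


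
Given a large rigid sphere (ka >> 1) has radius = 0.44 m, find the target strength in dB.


TS = 10*log10(0.44^2 / 4) = 10*log10(0.0484) = -13.15

-13.15 dB


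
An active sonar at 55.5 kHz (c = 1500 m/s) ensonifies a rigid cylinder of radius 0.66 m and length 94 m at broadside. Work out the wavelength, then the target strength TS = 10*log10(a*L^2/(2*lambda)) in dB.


Step 1: lambda = c/f = 1500/55500 = 0.02703 m
Step 2: TS = 10*log10(a*L^2/(2*lambda)) = 10*log10(0.66*94^2/(2*0.02703)) = 50.33

50.33 dB


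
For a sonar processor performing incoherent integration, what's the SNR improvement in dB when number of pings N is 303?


Gain = 5*log10(303) = 12.41

12.41 dB


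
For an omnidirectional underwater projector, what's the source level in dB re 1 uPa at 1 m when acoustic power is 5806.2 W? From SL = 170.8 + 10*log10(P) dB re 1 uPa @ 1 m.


SL = 170.8 + 10*log10(5806.2) = 170.8 + 37.64 = 208.44

208.44 dB


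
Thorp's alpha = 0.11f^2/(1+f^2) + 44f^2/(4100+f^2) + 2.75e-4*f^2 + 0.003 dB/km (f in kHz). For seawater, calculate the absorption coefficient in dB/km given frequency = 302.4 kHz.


f^2 = 91445.76
alpha = 0.11*91445.76/(1+91445.76) + 44*91445.76/(4100+91445.76) + 2.75e-4*91445.76 + 0.003 = 67.372

67.372 dB/km


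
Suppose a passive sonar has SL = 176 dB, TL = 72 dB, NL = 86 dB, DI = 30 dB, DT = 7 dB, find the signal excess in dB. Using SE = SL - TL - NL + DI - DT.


41 dB


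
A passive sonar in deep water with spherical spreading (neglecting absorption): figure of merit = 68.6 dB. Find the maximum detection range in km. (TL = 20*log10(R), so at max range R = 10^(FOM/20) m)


At max range FOM = TL, so 20*log10(R) = 68.6
R = 10^(68.6/20) = 2691.53 m = 2.69 km

2.69 km


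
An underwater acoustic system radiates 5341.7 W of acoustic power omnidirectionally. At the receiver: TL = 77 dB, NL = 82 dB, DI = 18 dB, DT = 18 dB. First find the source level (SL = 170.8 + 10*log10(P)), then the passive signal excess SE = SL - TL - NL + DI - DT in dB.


Step 1: SL = 170.8 + 10*log10(5341.7) = 208.08 dB
Step 2: SE = SL - TL - NL + DI - DT = 208.08 - 77 - 82 + 18 - 18 = 49.08

49.08 dB


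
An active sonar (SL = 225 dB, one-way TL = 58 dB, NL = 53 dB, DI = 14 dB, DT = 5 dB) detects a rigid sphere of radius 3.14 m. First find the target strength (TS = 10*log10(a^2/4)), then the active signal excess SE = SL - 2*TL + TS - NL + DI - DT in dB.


Step 1: TS = 10*log10(3.14^2/4) = 3.92 dB
Step 2: SE = SL - 2*TL + TS - NL + DI - DT = 225 - 2*58 + (3.92) - 53 + 14 - 5 = 68.92

68.92 dB


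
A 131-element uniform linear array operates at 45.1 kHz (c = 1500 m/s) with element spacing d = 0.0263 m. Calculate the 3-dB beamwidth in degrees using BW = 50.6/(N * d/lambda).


Step 1: lambda = 1500/45100 = 0.03326 m
Step 2: d/lambda = 0.0263/0.03326 = 0.7907
Step 3: BW = 50.6/(N * d/lambda) = 50.6/(131 * 0.7907) = 0.49

0.49 deg


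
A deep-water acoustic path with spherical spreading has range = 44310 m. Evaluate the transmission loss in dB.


TL = 20*log10(44310) = 92.93

92.93 dB


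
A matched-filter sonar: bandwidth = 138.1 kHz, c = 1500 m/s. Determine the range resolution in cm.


0.54 cm


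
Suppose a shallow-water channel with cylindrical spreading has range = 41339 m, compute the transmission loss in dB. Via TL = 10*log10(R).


TL = 10*log10(41339) = 46.16

46.16 dB


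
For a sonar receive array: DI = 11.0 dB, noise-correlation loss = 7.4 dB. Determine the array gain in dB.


AG = DI - L_corr = 11.0 - 7.4 = 3.6

3.6 dB


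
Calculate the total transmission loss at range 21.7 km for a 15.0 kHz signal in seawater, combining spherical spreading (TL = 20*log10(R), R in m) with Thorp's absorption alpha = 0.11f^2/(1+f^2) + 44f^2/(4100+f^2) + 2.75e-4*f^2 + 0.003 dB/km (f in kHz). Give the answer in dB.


Step 1 (Thorp): alpha = 0.11*225.0/(1+225.0) + 44*225.0/(4100+225.0) + 2.75e-4*225.0 + 0.003 = 2.4634 dB/km
Step 2: TL_spread = 20*log10(21700) = 86.73 dB
Step 3: TL_abs = alpha*R = 2.4634 * 21.7 = 53.46 dB
Step 4: TL_total = 86.73 + 53.46 = 140.19

140.19 dB


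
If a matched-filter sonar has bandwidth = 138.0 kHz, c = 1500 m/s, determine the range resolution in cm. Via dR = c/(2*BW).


dR = c/(2*BW) = 1500 / (2 * 138.0e3) = 0.0054 m = 0.54 cm

0.54 cm


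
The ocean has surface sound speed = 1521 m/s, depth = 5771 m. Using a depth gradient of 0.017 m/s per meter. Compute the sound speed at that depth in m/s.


c = 1521 + 0.017 * 5771 = 1619.107

1619.107 m/s


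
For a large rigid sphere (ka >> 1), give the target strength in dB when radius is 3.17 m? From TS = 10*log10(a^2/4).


TS = 10*log10(3.17^2 / 4) = 10*log10(2.512225) = 4.0

4.0 dB


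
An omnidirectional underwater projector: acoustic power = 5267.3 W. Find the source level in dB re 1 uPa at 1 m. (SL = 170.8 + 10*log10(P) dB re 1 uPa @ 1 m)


SL = 170.8 + 10*log10(5267.3) = 170.8 + 37.22 = 208.02

208.02 dB


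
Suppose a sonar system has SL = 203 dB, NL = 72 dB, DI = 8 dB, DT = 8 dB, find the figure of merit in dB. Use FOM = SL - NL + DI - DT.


131 dB


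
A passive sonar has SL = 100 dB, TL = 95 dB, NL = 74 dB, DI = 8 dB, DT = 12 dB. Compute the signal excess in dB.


SE = SL - TL - NL + DI - DT = 100 - 95 - 74 + 8 - 12 = -73

-73 dB


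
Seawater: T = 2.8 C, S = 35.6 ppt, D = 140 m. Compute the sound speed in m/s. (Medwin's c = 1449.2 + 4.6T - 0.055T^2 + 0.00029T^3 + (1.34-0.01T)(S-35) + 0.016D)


c = 1449.2 + 4.6*2.8 - 0.055*2.8^2 + 0.00029*2.8^3 + (1.34 - 0.01*2.8)*(35.6 - 35) + 0.016*140 = 1464.68

1464.68 m/s


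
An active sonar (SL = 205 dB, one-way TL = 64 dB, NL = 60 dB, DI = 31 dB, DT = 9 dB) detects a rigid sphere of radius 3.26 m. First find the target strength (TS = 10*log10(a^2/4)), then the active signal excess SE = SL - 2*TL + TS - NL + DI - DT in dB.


Step 1: TS = 10*log10(3.26^2/4) = 4.24 dB
Step 2: SE = SL - 2*TL + TS - NL + DI - DT = 205 - 2*64 + (4.24) - 60 + 31 - 9 = 43.24

43.24 dB


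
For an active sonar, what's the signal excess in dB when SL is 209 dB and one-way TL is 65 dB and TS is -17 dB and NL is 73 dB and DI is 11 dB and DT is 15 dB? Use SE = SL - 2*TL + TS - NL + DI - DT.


SE = SL - 2*TL + TS - NL + DI - DT = 209 - 2*65 + (-17) - 73 + 11 - 15 = -15

-15 dB


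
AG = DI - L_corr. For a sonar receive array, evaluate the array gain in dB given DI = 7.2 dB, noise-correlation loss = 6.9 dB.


0.3 dB


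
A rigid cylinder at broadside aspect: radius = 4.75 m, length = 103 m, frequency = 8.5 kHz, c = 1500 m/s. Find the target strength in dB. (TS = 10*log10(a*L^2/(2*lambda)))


51.55 dB


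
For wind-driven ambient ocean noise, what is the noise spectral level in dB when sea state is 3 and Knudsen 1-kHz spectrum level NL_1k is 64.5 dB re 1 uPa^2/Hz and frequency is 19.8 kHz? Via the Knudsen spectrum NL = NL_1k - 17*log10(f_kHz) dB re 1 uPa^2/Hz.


NL = NL_1k - 17*log10(f_kHz) = 64.5 - 17*log10(19.8) = 64.5 - (22.04) = 42.46

42.46 dB


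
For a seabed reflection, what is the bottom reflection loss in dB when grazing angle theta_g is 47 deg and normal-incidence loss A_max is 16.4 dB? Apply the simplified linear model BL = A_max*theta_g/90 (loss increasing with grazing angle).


8.56 dB


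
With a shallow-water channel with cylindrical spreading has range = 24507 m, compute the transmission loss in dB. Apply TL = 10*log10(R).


43.89 dB


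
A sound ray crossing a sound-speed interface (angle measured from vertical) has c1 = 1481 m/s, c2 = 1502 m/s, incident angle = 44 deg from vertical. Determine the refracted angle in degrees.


sin(theta2) = (c2/c1)*sin(theta1) = (1502/1481)*sin(44 deg) = 0.70451
theta2 = arcsin(0.70451) = 44.79

44.79 deg


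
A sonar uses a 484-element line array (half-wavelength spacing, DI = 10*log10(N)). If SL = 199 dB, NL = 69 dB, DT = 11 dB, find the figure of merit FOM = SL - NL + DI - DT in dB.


Step 1: DI = 10*log10(484) = 26.85 dB
Step 2: FOM = SL - NL + DI - DT = 199 - 69 + 26.85 - 11 = 145.85

145.85 dB


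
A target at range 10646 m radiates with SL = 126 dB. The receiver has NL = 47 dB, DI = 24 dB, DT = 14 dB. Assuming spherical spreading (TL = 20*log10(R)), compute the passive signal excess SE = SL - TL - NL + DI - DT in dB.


8.46 dB


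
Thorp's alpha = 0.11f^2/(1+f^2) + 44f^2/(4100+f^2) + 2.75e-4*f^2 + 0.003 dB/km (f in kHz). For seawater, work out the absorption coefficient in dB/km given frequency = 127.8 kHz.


39.776 dB/km


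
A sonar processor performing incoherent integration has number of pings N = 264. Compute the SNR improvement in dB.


12.11 dB


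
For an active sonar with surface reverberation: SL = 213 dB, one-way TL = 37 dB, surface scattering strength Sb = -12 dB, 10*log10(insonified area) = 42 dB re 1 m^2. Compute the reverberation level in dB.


169 dB


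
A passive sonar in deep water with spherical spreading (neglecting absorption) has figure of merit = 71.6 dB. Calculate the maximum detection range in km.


At max range FOM = TL, so 20*log10(R) = 71.6
R = 10^(71.6/20) = 3801.89 m = 3.8 km

3.8 km


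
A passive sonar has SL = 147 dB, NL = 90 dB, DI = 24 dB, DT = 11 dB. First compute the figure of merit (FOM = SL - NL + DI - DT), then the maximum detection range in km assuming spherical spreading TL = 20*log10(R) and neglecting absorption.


Step 1: FOM = SL - NL + DI - DT = 147 - 90 + 24 - 11 = 70 dB
Step 2: at max range FOM = TL = 20*log10(R), so R = 10^(70/20) = 3162.28 m = 3.16 km

3.16 km


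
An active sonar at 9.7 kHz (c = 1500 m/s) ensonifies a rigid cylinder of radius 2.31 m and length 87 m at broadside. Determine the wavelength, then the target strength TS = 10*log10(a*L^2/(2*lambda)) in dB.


Step 1: lambda = c/f = 1500/9700 = 0.15464 m
Step 2: TS = 10*log10(a*L^2/(2*lambda)) = 10*log10(2.31*87^2/(2*0.15464)) = 47.52

47.52 dB


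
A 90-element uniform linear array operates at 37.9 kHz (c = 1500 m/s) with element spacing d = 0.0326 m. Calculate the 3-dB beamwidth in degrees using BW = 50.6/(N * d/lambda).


Step 1: lambda = 1500/37900 = 0.03958 m
Step 2: d/lambda = 0.0326/0.03958 = 0.8236
Step 3: BW = 50.6/(N * d/lambda) = 50.6/(90 * 0.8236) = 0.68

0.68 deg


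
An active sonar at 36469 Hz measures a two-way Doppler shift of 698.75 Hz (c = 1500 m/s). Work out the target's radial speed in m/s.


From fd = 2*f*v/c, v = c*fd/(2*f) = 1500 * 698.75 / (2*36469) = 14.37

14.37 m/s


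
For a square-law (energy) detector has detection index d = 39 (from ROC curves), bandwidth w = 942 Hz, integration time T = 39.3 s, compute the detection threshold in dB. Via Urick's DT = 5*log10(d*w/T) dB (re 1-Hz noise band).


DT = 5*log10(d*w/T) = 5*log10(39 * 942 / 39.3) = 5*log10(934.81) = 14.85

14.85 dB


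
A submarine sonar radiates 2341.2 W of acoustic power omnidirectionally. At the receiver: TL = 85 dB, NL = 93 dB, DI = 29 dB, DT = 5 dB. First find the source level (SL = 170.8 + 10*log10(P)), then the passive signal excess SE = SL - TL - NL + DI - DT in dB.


Step 1: SL = 170.8 + 10*log10(2341.2) = 204.49 dB
Step 2: SE = SL - TL - NL + DI - DT = 204.49 - 85 - 93 + 29 - 5 = 50.49

50.49 dB


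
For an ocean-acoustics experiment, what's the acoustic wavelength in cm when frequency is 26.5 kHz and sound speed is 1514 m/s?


lambda = c/f = 1514 / 26500 = 0.0571 m = 5.71 cm

5.71 cm


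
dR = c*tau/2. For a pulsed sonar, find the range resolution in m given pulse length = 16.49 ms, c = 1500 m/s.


dR = c*tau/2 = 1500 * 16.49e-3 / 2 = 12.3675

12.3675 m


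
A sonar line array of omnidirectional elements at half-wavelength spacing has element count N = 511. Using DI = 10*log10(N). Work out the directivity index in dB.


DI = 10*log10(511) = 27.08

27.08 dB


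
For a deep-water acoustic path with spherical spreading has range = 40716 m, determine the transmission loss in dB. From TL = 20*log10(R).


TL = 20*log10(40716) = 92.2

92.2 dB


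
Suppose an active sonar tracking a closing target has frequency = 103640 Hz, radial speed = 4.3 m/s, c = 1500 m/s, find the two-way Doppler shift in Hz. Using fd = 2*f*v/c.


fd = 2*f*v/c = 2 * 103640 * 4.3 / 1500 = 594.2

594.2 Hz


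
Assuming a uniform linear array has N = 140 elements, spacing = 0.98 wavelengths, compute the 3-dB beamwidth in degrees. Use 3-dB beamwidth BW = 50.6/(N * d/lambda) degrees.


BW = 50.6 / (140 * 0.98) = 50.6 / 137.2 = 0.37

0.37 deg


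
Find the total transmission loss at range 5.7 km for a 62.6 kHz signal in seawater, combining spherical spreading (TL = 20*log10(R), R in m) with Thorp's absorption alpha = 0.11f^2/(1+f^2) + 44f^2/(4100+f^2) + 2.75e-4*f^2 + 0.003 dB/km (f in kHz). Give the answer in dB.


204.47 dB


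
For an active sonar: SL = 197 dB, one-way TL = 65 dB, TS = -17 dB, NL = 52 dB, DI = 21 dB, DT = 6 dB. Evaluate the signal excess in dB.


SE = SL - 2*TL + TS - NL + DI - DT = 197 - 2*65 + (-17) - 52 + 21 - 6 = 13

13 dB


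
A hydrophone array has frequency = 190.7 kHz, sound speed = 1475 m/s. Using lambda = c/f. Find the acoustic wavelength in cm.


0.77 cm


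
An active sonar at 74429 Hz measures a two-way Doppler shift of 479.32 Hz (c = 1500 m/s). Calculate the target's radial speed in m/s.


From fd = 2*f*v/c, v = c*fd/(2*f) = 1500 * 479.32 / (2*74429) = 4.83

4.83 m/s


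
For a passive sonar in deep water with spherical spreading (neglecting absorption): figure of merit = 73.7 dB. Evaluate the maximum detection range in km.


At max range FOM = TL, so 20*log10(R) = 73.7
R = 10^(73.7/20) = 4841.72 m = 4.84 km

4.84 km


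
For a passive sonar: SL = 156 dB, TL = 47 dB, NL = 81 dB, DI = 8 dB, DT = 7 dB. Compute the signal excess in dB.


SE = SL - TL - NL + DI - DT = 156 - 47 - 81 + 8 - 7 = 29

29 dB


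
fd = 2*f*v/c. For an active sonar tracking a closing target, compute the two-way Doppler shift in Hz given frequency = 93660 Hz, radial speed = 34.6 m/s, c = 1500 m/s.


fd = 2*f*v/c = 2 * 93660 * 34.6 / 1500 = 4320.85

4320.85 Hz


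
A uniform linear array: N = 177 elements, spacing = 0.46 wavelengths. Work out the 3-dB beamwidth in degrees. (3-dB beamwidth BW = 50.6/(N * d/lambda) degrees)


BW = 50.6 / (177 * 0.46) = 50.6 / 81.42 = 0.62

0.62 deg


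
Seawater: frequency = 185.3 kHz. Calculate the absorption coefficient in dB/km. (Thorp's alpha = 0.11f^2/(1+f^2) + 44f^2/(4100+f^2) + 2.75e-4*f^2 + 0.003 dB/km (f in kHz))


f^2 = 34336.09
alpha = 0.11*34336.09/(1+34336.09) + 44*34336.09/(4100+34336.09) + 2.75e-4*34336.09 + 0.003 = 48.862

48.862 dB/km


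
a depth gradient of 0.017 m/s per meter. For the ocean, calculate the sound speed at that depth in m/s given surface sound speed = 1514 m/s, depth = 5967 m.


c = 1514 + 0.017 * 5967 = 1615.439

1615.439 m/s


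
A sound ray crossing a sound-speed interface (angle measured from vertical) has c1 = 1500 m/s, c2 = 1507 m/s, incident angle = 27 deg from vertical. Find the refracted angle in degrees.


sin(theta2) = (c2/c1)*sin(theta1) = (1507/1500)*sin(27 deg) = 0.45611
theta2 = arcsin(0.45611) = 27.14

27.14 deg


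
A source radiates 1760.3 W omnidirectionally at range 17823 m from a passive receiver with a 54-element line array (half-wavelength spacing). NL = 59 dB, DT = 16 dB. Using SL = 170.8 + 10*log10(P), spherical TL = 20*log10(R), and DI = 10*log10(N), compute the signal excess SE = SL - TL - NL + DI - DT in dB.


60.56 dB


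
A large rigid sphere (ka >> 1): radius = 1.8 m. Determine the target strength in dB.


-0.92 dB


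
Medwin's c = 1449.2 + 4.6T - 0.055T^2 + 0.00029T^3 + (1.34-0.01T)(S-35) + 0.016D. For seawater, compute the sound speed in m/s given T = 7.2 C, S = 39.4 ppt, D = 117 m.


c = 1449.2 + 4.6*7.2 - 0.055*7.2^2 + 0.00029*7.2^3 + (1.34 - 0.01*7.2)*(39.4 - 35) + 0.016*117 = 1487.03

1487.03 m/s


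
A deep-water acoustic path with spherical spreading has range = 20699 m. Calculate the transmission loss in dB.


TL = 20*log10(20699) = 86.32

86.32 dB


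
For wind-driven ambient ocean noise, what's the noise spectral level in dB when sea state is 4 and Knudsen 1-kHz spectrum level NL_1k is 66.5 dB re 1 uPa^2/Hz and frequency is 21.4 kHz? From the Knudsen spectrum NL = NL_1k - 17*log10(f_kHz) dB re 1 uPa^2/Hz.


NL = NL_1k - 17*log10(f_kHz) = 66.5 - 17*log10(21.4) = 66.5 - (22.62) = 43.88

43.88 dB


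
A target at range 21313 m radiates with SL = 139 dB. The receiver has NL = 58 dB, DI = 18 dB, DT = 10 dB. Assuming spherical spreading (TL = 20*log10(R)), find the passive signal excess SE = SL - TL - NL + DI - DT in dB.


Step 1: TL = 20*log10(21313) = 86.57 dB
Step 2: SE = 139 - 86.57 - 58 + 18 - 10 = 2.43

2.43 dB


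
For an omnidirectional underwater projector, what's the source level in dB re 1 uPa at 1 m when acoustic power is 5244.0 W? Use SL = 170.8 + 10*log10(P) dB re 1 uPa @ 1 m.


SL = 170.8 + 10*log10(5244.0) = 170.8 + 37.2 = 208.0

208.0 dB


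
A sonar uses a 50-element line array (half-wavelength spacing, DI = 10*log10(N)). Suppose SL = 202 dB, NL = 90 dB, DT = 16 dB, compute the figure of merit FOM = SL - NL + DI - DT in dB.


Step 1: DI = 10*log10(50) = 16.99 dB
Step 2: FOM = SL - NL + DI - DT = 202 - 90 + 16.99 - 16 = 112.99

112.99 dB


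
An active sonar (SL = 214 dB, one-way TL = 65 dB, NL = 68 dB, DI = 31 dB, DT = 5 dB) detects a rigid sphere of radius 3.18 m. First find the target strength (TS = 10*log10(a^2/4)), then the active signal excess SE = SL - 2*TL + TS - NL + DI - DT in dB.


Step 1: TS = 10*log10(3.18^2/4) = 4.03 dB
Step 2: SE = SL - 2*TL + TS - NL + DI - DT = 214 - 2*65 + (4.03) - 68 + 31 - 5 = 46.03

46.03 dB


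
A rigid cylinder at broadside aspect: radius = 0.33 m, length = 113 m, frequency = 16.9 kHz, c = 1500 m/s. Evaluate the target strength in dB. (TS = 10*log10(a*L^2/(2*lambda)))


lambda = 1500/16900 = 0.08876 m
TS = 10*log10(0.33*113^2/(2*0.08876)) = 43.75

43.75 dB


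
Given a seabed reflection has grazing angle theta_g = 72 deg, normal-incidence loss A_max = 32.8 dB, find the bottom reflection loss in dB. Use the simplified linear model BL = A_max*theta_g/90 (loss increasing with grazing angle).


26.24 dB


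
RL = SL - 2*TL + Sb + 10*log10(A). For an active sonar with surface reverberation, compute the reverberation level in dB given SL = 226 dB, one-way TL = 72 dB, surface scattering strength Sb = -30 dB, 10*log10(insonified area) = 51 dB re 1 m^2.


RL = SL - 2*TL + Sb + 10*log10(A) = 226 - 2*72 + (-30) + 51 = 103

103 dB


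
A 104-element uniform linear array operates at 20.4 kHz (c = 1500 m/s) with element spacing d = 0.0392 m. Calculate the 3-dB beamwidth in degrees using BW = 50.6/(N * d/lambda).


0.91 deg


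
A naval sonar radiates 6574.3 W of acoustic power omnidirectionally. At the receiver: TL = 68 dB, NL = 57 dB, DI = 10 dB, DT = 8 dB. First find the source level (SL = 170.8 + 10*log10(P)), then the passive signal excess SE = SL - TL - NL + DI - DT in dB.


Step 1: SL = 170.8 + 10*log10(6574.3) = 208.98 dB
Step 2: SE = SL - TL - NL + DI - DT = 208.98 - 68 - 57 + 10 - 8 = 85.98

85.98 dB


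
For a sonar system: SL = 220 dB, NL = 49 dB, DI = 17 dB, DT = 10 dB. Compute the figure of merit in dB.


FOM = SL - NL + DI - DT = 220 - 49 + 17 - 10 = 178

178 dB


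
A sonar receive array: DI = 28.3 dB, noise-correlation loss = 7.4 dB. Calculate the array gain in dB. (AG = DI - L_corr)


20.9 dB


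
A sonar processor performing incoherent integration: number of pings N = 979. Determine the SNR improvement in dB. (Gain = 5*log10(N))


Gain = 5*log10(979) = 14.95

14.95 dB


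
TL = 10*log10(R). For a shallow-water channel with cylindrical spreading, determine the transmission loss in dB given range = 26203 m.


TL = 10*log10(26203) = 44.18

44.18 dB


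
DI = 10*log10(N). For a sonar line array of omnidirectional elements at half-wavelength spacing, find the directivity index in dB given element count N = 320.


DI = 10*log10(320) = 25.05

25.05 dB


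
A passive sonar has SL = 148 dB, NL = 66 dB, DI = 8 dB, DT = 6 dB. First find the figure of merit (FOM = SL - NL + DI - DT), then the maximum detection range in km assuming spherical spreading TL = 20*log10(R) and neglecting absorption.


Step 1: FOM = SL - NL + DI - DT = 148 - 66 + 8 - 6 = 84 dB
Step 2: at max range FOM = TL = 20*log10(R), so R = 10^(84/20) = 15848.93 m = 15.85 km

15.85 km


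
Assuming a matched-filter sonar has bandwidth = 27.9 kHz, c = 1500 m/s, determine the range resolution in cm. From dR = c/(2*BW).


dR = c/(2*BW) = 1500 / (2 * 27.9e3) = 0.0269 m = 2.69 cm

2.69 cm


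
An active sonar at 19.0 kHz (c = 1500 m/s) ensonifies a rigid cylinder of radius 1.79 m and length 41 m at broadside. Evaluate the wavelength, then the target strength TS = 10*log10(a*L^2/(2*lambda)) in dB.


Step 1: lambda = c/f = 1500/19000 = 0.07895 m
Step 2: TS = 10*log10(a*L^2/(2*lambda)) = 10*log10(1.79*41^2/(2*0.07895)) = 42.8

42.8 dB


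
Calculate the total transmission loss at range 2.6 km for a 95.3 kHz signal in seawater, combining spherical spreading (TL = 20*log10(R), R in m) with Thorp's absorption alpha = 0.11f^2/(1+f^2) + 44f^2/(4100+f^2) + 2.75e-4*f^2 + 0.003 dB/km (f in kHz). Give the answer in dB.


153.91 dB


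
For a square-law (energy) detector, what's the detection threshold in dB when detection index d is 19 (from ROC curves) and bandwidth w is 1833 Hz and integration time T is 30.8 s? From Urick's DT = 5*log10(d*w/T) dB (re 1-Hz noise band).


DT = 5*log10(d*w/T) = 5*log10(19 * 1833 / 30.8) = 5*log10(1130.75) = 15.27

15.27 dB
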